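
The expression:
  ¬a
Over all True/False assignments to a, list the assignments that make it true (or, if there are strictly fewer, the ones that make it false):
is true only for:
  a=False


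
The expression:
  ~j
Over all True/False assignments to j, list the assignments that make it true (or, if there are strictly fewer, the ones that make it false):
is true only for:
  j=False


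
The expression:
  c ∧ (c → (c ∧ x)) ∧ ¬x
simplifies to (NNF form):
False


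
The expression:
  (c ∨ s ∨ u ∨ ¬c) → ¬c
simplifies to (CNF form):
¬c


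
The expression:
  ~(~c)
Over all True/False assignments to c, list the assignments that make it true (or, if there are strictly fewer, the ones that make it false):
is true only for:
  c=True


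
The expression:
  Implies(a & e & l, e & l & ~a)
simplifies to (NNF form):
~a | ~e | ~l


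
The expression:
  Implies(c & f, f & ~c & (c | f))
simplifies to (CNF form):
~c | ~f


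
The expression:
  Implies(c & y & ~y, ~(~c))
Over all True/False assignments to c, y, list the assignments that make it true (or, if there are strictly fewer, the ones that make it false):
is always true.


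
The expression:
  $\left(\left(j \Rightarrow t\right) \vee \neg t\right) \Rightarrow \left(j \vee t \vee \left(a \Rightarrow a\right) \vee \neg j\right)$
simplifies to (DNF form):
$\text{True}$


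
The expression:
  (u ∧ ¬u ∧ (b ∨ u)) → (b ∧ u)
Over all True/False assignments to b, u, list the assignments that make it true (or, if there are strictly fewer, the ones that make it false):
is always true.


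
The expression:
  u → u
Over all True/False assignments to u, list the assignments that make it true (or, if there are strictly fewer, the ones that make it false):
is always true.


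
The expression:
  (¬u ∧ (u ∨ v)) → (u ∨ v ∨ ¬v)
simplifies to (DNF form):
True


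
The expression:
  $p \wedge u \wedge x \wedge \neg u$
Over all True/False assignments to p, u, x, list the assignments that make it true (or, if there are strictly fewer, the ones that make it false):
is never true.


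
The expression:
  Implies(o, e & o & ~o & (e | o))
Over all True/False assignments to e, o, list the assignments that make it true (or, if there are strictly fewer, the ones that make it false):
is true only for:
  e=False, o=False;
  e=True, o=False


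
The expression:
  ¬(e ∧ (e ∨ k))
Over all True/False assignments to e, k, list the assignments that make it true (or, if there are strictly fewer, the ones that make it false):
is true only for:
  e=False, k=False;
  e=False, k=True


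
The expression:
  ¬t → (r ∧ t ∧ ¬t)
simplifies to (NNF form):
t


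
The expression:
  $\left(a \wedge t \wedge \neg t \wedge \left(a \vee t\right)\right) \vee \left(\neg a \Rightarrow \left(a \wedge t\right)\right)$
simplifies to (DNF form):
$a$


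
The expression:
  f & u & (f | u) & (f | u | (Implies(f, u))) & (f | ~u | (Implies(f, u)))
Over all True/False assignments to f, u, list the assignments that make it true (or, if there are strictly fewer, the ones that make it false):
is true only for:
  f=True, u=True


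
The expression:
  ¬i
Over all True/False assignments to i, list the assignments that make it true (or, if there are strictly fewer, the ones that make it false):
is true only for:
  i=False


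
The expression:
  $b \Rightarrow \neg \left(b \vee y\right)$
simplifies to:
$\neg b$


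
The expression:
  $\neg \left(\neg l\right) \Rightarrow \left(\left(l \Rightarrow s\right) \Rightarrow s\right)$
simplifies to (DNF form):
$\text{True}$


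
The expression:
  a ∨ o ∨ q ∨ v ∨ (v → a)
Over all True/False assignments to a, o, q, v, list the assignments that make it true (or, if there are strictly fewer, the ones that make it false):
is always true.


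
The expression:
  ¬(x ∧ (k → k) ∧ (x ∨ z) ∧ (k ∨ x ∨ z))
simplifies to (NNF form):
¬x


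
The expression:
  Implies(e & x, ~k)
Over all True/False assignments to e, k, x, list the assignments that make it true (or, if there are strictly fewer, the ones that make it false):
is false only for:
  e=True, k=True, x=True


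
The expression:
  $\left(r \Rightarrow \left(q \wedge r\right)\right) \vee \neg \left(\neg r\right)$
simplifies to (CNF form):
$\text{True}$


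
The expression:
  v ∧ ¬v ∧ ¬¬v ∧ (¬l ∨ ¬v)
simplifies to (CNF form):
False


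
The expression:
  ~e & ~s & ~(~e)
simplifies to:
False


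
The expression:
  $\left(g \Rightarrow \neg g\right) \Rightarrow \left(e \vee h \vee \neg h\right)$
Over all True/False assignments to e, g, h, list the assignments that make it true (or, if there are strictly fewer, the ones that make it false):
is always true.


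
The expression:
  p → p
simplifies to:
True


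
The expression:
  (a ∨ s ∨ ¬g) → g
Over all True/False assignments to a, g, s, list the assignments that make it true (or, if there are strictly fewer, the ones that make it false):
is true only for:
  a=False, g=True, s=False;
  a=False, g=True, s=True;
  a=True, g=True, s=False;
  a=True, g=True, s=True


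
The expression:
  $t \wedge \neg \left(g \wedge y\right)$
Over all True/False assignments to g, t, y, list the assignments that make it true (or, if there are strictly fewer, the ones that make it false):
is true only for:
  g=False, t=True, y=False;
  g=False, t=True, y=True;
  g=True, t=True, y=False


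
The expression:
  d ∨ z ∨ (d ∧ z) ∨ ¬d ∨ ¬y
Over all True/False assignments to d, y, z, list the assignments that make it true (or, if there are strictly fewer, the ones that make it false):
is always true.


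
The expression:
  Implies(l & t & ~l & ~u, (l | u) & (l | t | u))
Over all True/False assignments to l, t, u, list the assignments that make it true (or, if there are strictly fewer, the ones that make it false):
is always true.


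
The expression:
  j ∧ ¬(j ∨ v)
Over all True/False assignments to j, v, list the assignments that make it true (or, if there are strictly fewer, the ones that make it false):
is never true.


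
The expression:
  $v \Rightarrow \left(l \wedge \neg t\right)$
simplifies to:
$\left(l \wedge \neg t\right) \vee \neg v$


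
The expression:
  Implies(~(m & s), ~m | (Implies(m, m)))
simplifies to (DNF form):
True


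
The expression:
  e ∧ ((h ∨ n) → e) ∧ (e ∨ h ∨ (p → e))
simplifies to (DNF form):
e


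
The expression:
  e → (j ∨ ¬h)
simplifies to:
j ∨ ¬e ∨ ¬h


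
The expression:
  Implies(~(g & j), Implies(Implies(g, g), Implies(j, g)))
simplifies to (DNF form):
g | ~j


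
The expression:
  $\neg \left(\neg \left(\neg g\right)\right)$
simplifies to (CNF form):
$\neg g$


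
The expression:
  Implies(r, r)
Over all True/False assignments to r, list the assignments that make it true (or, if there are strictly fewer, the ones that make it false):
is always true.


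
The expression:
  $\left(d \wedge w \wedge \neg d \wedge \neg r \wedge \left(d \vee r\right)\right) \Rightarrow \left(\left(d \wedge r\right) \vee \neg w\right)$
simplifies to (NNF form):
$\text{True}$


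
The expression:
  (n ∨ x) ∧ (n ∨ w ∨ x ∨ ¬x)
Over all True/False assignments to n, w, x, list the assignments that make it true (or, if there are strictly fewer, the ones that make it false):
is false only for:
  n=False, w=False, x=False;
  n=False, w=True, x=False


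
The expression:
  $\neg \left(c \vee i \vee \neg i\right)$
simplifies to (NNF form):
$\text{False}$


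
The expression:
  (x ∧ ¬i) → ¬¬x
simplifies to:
True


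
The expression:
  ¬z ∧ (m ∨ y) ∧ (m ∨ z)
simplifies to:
m ∧ ¬z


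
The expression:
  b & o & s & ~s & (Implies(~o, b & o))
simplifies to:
False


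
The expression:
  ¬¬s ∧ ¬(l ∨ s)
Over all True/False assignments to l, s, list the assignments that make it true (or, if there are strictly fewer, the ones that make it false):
is never true.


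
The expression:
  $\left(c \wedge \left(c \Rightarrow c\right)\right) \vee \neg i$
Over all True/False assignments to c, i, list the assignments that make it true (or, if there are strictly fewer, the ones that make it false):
is false only for:
  c=False, i=True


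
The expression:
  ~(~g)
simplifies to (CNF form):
g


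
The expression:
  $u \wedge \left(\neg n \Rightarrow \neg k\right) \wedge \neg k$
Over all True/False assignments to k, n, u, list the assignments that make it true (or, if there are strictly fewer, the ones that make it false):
is true only for:
  k=False, n=False, u=True;
  k=False, n=True, u=True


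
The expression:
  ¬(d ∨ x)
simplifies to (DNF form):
¬d ∧ ¬x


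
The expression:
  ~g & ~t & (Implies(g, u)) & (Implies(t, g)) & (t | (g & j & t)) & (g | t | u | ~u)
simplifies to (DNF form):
False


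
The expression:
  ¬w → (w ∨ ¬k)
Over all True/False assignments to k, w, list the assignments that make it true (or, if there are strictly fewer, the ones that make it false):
is false only for:
  k=True, w=False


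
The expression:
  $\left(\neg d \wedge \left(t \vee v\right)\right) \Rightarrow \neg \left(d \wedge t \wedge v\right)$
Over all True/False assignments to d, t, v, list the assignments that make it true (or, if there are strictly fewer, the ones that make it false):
is always true.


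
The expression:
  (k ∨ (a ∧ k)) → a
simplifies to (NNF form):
a ∨ ¬k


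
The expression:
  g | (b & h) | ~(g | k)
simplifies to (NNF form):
g | ~k | (b & h)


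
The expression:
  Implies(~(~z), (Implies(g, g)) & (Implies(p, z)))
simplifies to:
True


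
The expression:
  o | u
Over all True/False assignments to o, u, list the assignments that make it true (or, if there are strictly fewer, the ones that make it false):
is false only for:
  o=False, u=False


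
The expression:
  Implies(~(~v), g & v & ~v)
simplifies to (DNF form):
~v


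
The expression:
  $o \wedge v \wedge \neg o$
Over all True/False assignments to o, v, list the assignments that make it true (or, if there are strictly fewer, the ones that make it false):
is never true.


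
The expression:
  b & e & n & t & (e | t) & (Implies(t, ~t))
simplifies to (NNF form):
False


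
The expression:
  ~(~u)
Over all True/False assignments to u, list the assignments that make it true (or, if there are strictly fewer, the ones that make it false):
is true only for:
  u=True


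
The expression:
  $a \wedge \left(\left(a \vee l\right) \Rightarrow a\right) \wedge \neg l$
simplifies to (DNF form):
$a \wedge \neg l$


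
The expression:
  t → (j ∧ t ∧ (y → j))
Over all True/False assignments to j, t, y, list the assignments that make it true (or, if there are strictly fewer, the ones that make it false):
is false only for:
  j=False, t=True, y=False;
  j=False, t=True, y=True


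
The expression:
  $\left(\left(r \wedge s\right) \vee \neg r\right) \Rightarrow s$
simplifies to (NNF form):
$r \vee s$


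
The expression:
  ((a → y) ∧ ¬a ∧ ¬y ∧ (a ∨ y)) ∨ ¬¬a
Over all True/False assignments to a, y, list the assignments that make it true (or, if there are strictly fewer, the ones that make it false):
is true only for:
  a=True, y=False;
  a=True, y=True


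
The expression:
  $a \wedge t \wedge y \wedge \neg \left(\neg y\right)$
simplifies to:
$a \wedge t \wedge y$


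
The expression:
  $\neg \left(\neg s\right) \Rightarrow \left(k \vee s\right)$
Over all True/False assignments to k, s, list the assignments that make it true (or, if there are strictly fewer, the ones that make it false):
is always true.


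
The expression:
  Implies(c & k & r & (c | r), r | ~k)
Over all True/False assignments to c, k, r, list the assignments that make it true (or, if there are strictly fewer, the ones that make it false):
is always true.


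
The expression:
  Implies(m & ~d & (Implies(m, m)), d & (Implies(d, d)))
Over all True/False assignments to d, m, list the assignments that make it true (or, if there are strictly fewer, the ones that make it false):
is false only for:
  d=False, m=True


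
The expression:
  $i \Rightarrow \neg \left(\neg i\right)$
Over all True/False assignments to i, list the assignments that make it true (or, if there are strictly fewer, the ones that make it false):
is always true.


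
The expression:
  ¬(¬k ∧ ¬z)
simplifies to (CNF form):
k ∨ z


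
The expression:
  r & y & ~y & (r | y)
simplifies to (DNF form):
False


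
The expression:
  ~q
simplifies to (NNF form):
~q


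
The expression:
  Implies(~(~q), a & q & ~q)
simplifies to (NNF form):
~q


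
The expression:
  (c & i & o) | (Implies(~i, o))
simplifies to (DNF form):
i | o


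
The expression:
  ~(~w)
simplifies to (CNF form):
w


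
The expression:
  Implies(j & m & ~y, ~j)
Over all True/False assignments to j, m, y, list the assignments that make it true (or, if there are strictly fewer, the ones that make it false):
is false only for:
  j=True, m=True, y=False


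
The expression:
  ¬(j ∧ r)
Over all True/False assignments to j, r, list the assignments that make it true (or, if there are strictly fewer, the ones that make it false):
is false only for:
  j=True, r=True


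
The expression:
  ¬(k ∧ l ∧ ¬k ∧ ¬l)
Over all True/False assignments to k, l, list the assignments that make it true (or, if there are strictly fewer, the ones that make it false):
is always true.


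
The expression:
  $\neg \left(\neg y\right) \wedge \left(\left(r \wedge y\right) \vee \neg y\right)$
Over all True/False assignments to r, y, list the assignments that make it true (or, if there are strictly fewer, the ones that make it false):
is true only for:
  r=True, y=True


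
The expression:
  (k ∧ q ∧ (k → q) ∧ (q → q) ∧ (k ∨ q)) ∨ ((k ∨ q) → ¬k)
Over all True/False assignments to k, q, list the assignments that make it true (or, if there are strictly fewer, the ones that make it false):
is false only for:
  k=True, q=False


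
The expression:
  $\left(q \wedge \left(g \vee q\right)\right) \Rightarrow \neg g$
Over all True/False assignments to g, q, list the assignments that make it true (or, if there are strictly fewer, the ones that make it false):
is false only for:
  g=True, q=True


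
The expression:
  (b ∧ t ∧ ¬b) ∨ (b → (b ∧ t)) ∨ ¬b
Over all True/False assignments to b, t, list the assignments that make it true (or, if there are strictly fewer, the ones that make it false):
is false only for:
  b=True, t=False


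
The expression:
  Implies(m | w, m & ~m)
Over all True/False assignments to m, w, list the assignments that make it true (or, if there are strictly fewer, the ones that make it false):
is true only for:
  m=False, w=False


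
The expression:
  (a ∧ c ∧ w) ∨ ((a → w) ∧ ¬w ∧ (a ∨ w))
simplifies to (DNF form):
a ∧ c ∧ w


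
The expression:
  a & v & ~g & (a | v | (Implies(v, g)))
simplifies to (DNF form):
a & v & ~g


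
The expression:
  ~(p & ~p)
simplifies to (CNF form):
True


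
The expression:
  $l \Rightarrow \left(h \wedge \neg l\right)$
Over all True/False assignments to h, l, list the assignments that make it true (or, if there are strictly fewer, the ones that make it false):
is true only for:
  h=False, l=False;
  h=True, l=False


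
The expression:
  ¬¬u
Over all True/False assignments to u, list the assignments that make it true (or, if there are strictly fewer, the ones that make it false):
is true only for:
  u=True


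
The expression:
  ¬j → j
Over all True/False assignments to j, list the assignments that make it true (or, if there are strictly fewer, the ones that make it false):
is true only for:
  j=True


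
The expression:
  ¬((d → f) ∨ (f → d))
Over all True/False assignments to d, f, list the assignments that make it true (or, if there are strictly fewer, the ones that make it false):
is never true.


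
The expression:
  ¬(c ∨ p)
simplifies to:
¬c ∧ ¬p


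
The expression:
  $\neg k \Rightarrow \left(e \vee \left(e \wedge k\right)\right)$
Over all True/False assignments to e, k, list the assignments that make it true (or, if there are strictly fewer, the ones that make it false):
is false only for:
  e=False, k=False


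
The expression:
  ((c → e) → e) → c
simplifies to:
c ∨ ¬e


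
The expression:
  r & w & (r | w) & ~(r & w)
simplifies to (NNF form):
False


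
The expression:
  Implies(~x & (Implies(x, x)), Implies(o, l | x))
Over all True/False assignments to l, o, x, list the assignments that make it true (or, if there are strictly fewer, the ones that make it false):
is false only for:
  l=False, o=True, x=False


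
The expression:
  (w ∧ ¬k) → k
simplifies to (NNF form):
k ∨ ¬w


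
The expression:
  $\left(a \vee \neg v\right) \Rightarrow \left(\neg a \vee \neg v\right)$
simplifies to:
$\neg a \vee \neg v$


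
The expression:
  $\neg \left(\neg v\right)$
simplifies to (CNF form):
$v$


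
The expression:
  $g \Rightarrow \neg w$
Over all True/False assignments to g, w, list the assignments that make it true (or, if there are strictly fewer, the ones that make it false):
is false only for:
  g=True, w=True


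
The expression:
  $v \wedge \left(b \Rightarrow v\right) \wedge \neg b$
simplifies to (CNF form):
$v \wedge \neg b$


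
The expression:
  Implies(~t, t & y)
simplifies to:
t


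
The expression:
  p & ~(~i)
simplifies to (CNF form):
i & p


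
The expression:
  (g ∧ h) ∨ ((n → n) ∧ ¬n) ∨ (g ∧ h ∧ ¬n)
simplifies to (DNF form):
(g ∧ h) ∨ ¬n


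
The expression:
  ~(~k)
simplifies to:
k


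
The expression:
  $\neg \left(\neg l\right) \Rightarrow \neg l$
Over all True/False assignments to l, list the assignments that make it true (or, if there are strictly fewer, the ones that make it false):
is true only for:
  l=False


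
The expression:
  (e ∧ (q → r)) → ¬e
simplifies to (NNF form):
(q ∧ ¬r) ∨ ¬e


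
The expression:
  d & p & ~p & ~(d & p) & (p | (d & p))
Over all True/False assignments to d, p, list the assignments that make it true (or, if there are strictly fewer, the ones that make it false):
is never true.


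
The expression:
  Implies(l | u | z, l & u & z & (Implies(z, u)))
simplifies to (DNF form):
(l & u & z) | (~l & ~u & ~z)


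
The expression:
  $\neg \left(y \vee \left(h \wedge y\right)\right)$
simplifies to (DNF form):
$\neg y$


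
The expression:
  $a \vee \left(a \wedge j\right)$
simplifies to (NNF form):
$a$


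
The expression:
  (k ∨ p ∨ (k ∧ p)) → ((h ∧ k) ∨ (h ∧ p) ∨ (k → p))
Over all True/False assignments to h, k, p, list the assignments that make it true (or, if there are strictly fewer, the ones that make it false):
is false only for:
  h=False, k=True, p=False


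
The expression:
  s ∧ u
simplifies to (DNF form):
s ∧ u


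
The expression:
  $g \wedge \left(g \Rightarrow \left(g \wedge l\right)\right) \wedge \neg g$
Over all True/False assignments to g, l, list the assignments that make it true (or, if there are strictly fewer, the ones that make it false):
is never true.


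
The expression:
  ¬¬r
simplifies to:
r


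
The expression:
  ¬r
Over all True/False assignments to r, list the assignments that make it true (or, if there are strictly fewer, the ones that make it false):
is true only for:
  r=False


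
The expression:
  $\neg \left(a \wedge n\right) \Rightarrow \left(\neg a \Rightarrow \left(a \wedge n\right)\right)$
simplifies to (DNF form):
$a$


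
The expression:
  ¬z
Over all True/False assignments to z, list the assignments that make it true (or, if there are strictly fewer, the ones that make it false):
is true only for:
  z=False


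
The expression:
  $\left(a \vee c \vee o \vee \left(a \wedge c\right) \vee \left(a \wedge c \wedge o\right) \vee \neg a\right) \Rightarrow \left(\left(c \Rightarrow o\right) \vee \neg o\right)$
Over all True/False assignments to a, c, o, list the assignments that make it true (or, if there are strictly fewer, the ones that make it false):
is always true.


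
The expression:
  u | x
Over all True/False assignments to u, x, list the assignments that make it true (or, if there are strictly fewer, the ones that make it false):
is false only for:
  u=False, x=False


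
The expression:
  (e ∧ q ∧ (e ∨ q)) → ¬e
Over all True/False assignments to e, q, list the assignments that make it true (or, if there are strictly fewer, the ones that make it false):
is false only for:
  e=True, q=True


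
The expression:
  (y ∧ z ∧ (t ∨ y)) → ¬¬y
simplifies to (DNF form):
True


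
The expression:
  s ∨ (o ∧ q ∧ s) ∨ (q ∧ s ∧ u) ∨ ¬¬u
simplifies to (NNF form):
s ∨ u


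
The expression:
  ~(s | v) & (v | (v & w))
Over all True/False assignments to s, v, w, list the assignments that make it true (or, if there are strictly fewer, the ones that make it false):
is never true.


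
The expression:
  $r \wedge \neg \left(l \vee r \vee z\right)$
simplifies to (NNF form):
$\text{False}$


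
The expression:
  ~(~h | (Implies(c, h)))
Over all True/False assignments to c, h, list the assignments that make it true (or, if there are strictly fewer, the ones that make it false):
is never true.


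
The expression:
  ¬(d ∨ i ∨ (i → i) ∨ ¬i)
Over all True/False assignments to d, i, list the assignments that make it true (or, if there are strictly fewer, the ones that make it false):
is never true.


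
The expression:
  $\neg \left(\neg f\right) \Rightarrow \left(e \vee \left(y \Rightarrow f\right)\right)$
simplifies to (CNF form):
$\text{True}$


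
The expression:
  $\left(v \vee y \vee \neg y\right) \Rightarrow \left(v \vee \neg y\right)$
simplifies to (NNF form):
$v \vee \neg y$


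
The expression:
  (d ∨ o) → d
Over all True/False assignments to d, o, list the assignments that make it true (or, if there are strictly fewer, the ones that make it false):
is false only for:
  d=False, o=True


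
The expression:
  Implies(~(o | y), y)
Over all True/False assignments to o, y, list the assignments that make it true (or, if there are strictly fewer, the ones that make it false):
is false only for:
  o=False, y=False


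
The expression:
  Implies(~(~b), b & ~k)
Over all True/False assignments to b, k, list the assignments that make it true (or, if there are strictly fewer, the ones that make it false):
is false only for:
  b=True, k=True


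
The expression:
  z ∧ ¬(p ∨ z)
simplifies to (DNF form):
False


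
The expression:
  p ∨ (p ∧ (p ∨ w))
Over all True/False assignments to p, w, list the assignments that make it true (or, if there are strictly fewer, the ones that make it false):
is true only for:
  p=True, w=False;
  p=True, w=True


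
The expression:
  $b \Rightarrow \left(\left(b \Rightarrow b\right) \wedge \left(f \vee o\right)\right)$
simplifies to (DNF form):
$f \vee o \vee \neg b$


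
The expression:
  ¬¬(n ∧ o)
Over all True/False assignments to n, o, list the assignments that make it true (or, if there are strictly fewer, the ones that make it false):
is true only for:
  n=True, o=True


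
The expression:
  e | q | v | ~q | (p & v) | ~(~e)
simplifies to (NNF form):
True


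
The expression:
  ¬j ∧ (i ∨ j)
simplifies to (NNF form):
i ∧ ¬j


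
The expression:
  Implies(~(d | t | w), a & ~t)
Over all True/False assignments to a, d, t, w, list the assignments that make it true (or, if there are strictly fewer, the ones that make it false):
is false only for:
  a=False, d=False, t=False, w=False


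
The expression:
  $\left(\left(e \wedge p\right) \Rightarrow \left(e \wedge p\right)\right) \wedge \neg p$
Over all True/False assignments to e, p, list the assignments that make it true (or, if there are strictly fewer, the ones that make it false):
is true only for:
  e=False, p=False;
  e=True, p=False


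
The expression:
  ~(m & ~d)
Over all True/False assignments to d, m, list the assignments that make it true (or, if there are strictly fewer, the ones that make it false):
is false only for:
  d=False, m=True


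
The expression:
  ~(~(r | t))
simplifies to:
r | t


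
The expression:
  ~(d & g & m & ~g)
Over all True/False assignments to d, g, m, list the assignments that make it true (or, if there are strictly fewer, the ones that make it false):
is always true.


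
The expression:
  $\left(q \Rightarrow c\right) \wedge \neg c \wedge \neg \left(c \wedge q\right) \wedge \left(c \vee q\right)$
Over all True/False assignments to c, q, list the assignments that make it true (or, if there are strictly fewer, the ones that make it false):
is never true.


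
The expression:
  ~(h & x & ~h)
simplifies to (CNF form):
True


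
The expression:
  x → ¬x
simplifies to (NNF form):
¬x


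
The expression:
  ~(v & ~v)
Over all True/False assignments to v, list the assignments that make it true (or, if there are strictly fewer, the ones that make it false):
is always true.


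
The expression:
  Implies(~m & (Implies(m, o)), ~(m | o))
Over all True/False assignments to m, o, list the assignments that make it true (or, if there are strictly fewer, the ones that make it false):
is false only for:
  m=False, o=True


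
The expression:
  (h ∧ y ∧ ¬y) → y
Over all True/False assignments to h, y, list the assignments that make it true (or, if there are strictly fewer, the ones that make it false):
is always true.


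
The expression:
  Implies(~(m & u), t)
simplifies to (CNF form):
(m | t) & (t | u)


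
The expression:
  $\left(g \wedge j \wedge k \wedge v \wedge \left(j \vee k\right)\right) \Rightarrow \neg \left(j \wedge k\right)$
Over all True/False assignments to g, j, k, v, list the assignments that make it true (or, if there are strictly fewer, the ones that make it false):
is false only for:
  g=True, j=True, k=True, v=True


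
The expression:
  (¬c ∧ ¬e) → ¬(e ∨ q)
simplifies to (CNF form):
c ∨ e ∨ ¬q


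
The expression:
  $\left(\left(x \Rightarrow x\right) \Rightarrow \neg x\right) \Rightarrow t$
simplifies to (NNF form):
$t \vee x$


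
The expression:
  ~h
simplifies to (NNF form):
~h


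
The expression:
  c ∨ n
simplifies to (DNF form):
c ∨ n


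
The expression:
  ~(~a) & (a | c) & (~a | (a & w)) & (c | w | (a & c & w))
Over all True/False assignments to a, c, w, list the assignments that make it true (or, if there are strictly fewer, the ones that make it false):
is true only for:
  a=True, c=False, w=True;
  a=True, c=True, w=True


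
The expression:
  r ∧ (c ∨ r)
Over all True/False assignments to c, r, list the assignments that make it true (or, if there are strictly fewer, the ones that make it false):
is true only for:
  c=False, r=True;
  c=True, r=True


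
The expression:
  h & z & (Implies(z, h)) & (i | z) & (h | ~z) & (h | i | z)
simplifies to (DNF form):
h & z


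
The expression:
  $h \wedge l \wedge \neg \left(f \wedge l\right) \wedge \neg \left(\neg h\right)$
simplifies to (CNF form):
$h \wedge l \wedge \neg f$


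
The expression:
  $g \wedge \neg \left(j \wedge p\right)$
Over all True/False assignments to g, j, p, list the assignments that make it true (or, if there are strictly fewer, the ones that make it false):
is true only for:
  g=True, j=False, p=False;
  g=True, j=False, p=True;
  g=True, j=True, p=False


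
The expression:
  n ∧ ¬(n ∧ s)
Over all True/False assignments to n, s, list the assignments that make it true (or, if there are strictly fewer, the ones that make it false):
is true only for:
  n=True, s=False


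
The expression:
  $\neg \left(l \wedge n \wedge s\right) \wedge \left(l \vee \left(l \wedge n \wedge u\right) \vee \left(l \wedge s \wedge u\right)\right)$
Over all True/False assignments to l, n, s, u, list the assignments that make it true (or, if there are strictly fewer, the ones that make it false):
is true only for:
  l=True, n=False, s=False, u=False;
  l=True, n=False, s=False, u=True;
  l=True, n=False, s=True, u=False;
  l=True, n=False, s=True, u=True;
  l=True, n=True, s=False, u=False;
  l=True, n=True, s=False, u=True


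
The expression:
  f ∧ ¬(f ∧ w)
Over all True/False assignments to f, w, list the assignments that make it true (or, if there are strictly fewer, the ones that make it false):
is true only for:
  f=True, w=False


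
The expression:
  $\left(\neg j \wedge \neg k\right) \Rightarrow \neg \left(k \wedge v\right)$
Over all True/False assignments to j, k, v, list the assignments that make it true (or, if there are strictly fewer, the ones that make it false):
is always true.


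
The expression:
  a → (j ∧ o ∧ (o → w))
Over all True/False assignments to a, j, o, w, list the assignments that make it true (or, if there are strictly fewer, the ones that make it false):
is false only for:
  a=True, j=False, o=False, w=False;
  a=True, j=False, o=False, w=True;
  a=True, j=False, o=True, w=False;
  a=True, j=False, o=True, w=True;
  a=True, j=True, o=False, w=False;
  a=True, j=True, o=False, w=True;
  a=True, j=True, o=True, w=False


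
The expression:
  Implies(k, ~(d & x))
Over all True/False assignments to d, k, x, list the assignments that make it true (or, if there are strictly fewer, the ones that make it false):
is false only for:
  d=True, k=True, x=True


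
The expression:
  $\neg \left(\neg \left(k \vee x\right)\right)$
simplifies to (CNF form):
$k \vee x$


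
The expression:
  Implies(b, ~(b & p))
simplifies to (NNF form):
~b | ~p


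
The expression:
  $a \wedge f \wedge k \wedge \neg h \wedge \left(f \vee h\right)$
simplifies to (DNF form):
$a \wedge f \wedge k \wedge \neg h$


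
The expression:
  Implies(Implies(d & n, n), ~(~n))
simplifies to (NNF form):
n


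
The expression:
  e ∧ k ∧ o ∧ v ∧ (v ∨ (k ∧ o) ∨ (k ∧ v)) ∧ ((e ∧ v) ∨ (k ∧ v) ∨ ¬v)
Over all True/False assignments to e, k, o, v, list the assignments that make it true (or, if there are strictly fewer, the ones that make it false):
is true only for:
  e=True, k=True, o=True, v=True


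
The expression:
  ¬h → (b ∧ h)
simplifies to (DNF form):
h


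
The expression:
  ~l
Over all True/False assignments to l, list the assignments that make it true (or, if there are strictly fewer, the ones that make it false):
is true only for:
  l=False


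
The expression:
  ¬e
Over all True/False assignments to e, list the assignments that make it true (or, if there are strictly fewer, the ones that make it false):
is true only for:
  e=False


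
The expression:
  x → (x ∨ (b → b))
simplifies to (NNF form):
True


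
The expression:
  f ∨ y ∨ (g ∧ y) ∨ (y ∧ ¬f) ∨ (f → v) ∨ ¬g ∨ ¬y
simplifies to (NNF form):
True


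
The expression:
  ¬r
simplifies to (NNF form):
¬r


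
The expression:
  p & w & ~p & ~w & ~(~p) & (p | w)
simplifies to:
False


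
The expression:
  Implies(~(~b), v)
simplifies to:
v | ~b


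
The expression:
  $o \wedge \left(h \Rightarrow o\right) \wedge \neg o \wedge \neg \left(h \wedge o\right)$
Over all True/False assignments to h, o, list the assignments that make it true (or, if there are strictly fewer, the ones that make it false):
is never true.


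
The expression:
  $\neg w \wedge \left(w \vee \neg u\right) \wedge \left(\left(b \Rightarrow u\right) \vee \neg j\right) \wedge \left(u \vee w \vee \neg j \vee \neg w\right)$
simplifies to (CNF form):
$\neg u \wedge \neg w \wedge \left(\neg b \vee \neg j\right)$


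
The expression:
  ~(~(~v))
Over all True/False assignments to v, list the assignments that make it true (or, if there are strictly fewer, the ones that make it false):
is true only for:
  v=False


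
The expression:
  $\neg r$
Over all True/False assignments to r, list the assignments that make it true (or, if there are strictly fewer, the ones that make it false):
is true only for:
  r=False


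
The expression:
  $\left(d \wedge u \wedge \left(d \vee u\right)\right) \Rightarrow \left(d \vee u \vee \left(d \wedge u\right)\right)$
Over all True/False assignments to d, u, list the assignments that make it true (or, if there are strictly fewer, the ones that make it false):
is always true.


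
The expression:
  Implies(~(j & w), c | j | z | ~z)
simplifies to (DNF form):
True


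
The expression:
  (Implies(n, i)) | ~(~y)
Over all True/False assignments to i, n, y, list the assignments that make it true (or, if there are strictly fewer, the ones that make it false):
is false only for:
  i=False, n=True, y=False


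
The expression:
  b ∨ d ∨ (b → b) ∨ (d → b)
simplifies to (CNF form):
True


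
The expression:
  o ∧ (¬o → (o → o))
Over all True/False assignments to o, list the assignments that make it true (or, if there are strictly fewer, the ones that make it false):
is true only for:
  o=True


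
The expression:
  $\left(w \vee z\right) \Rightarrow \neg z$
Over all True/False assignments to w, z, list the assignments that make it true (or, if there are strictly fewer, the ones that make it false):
is true only for:
  w=False, z=False;
  w=True, z=False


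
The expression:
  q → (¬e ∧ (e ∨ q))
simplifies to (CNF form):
¬e ∨ ¬q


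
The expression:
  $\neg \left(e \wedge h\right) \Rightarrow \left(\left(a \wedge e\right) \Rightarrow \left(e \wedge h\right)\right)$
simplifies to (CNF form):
$h \vee \neg a \vee \neg e$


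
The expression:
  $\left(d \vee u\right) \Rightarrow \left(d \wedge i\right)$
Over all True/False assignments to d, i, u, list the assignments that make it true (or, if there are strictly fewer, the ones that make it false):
is true only for:
  d=False, i=False, u=False;
  d=False, i=True, u=False;
  d=True, i=True, u=False;
  d=True, i=True, u=True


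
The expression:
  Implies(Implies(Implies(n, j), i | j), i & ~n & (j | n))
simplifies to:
~n & (i | ~j) & (j | ~i)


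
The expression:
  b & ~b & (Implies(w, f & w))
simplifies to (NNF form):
False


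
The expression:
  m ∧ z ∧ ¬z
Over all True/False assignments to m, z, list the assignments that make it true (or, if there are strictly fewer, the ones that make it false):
is never true.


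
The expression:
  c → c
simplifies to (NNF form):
True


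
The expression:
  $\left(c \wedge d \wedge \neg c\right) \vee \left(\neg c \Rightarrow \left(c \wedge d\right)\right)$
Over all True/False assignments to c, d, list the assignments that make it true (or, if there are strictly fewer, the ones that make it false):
is true only for:
  c=True, d=False;
  c=True, d=True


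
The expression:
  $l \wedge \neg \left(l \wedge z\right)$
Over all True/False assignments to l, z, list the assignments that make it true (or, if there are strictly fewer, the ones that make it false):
is true only for:
  l=True, z=False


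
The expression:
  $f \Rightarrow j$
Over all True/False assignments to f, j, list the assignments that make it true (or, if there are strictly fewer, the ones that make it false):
is false only for:
  f=True, j=False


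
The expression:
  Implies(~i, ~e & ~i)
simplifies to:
i | ~e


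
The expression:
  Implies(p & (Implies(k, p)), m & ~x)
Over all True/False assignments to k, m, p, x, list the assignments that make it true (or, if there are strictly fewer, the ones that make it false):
is false only for:
  k=False, m=False, p=True, x=False;
  k=False, m=False, p=True, x=True;
  k=False, m=True, p=True, x=True;
  k=True, m=False, p=True, x=False;
  k=True, m=False, p=True, x=True;
  k=True, m=True, p=True, x=True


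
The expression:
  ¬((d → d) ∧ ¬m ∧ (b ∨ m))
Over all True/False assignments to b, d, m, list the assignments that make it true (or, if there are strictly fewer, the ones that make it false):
is false only for:
  b=True, d=False, m=False;
  b=True, d=True, m=False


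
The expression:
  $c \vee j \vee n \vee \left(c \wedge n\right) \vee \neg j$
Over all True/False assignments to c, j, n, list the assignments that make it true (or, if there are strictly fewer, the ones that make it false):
is always true.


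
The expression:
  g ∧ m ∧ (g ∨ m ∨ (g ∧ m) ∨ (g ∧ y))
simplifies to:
g ∧ m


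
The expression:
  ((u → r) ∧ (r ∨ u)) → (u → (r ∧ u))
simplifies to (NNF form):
True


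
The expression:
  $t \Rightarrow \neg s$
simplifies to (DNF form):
$\neg s \vee \neg t$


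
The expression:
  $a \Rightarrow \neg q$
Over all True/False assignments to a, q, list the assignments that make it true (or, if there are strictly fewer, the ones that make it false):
is false only for:
  a=True, q=True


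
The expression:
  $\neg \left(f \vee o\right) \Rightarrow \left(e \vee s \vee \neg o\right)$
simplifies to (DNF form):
$\text{True}$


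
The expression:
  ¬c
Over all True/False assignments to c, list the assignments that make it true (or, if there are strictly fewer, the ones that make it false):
is true only for:
  c=False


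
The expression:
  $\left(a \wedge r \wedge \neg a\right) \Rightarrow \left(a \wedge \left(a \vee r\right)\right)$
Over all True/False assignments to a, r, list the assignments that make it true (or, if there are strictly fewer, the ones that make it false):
is always true.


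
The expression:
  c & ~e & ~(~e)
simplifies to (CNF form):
False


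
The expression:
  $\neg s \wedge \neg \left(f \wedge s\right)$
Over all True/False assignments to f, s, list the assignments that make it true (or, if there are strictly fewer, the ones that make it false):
is true only for:
  f=False, s=False;
  f=True, s=False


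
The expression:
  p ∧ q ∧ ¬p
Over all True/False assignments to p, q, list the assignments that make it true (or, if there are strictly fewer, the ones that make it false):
is never true.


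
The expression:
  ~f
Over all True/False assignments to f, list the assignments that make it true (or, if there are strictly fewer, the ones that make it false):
is true only for:
  f=False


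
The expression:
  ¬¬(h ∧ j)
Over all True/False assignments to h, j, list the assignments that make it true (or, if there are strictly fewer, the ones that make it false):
is true only for:
  h=True, j=True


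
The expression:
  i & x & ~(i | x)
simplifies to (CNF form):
False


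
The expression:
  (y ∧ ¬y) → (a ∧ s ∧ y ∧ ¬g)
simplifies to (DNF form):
True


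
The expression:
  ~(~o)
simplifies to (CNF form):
o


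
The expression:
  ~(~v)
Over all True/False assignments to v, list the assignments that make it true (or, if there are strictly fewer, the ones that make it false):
is true only for:
  v=True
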